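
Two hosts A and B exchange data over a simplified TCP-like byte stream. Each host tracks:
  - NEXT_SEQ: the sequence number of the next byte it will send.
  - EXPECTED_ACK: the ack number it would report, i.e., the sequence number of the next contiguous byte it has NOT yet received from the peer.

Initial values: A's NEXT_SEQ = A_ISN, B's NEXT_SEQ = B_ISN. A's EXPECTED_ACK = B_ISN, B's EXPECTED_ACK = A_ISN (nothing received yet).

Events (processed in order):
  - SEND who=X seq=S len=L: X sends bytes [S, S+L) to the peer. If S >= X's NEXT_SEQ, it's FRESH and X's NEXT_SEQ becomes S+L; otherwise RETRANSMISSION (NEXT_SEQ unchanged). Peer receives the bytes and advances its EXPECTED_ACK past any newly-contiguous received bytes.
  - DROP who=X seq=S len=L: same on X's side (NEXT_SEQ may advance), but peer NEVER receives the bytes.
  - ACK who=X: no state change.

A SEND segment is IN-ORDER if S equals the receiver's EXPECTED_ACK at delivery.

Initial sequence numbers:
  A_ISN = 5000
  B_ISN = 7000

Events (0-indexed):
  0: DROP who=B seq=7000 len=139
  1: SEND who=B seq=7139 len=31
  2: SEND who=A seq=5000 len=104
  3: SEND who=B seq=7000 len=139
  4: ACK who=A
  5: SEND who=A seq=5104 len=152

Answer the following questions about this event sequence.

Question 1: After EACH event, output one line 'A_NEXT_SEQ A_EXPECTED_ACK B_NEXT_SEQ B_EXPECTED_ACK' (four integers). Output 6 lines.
5000 7000 7139 5000
5000 7000 7170 5000
5104 7000 7170 5104
5104 7170 7170 5104
5104 7170 7170 5104
5256 7170 7170 5256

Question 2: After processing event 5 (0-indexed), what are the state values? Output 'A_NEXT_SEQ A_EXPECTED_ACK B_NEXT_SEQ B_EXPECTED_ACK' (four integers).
After event 0: A_seq=5000 A_ack=7000 B_seq=7139 B_ack=5000
After event 1: A_seq=5000 A_ack=7000 B_seq=7170 B_ack=5000
After event 2: A_seq=5104 A_ack=7000 B_seq=7170 B_ack=5104
After event 3: A_seq=5104 A_ack=7170 B_seq=7170 B_ack=5104
After event 4: A_seq=5104 A_ack=7170 B_seq=7170 B_ack=5104
After event 5: A_seq=5256 A_ack=7170 B_seq=7170 B_ack=5256

5256 7170 7170 5256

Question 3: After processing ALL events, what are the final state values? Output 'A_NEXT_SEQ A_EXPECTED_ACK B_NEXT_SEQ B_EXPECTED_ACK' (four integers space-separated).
After event 0: A_seq=5000 A_ack=7000 B_seq=7139 B_ack=5000
After event 1: A_seq=5000 A_ack=7000 B_seq=7170 B_ack=5000
After event 2: A_seq=5104 A_ack=7000 B_seq=7170 B_ack=5104
After event 3: A_seq=5104 A_ack=7170 B_seq=7170 B_ack=5104
After event 4: A_seq=5104 A_ack=7170 B_seq=7170 B_ack=5104
After event 5: A_seq=5256 A_ack=7170 B_seq=7170 B_ack=5256

Answer: 5256 7170 7170 5256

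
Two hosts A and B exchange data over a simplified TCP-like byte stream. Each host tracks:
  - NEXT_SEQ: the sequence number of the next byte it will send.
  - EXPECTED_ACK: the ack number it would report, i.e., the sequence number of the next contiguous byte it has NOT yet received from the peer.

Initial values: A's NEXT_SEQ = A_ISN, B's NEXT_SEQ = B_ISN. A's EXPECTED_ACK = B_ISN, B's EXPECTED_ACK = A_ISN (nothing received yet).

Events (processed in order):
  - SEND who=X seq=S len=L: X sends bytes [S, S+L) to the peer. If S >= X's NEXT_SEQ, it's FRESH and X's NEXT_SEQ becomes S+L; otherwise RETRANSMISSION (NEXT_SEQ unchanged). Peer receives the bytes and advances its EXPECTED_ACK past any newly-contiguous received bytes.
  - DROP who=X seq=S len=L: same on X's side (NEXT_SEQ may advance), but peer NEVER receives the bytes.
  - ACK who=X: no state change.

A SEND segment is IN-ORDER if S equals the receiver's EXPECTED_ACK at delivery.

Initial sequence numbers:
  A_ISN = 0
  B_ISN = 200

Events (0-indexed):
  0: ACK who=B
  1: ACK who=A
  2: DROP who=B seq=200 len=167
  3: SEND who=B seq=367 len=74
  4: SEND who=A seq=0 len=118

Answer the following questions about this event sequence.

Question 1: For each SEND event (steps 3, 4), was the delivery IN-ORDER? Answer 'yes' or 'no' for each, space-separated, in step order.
Answer: no yes

Derivation:
Step 3: SEND seq=367 -> out-of-order
Step 4: SEND seq=0 -> in-order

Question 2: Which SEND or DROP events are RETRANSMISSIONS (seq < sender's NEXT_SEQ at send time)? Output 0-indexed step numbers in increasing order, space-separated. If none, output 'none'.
Step 2: DROP seq=200 -> fresh
Step 3: SEND seq=367 -> fresh
Step 4: SEND seq=0 -> fresh

Answer: none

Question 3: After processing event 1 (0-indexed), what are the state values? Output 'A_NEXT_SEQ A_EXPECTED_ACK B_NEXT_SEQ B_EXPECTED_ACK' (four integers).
After event 0: A_seq=0 A_ack=200 B_seq=200 B_ack=0
After event 1: A_seq=0 A_ack=200 B_seq=200 B_ack=0

0 200 200 0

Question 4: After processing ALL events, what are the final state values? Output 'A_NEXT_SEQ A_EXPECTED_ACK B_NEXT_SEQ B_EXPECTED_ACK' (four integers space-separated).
Answer: 118 200 441 118

Derivation:
After event 0: A_seq=0 A_ack=200 B_seq=200 B_ack=0
After event 1: A_seq=0 A_ack=200 B_seq=200 B_ack=0
After event 2: A_seq=0 A_ack=200 B_seq=367 B_ack=0
After event 3: A_seq=0 A_ack=200 B_seq=441 B_ack=0
After event 4: A_seq=118 A_ack=200 B_seq=441 B_ack=118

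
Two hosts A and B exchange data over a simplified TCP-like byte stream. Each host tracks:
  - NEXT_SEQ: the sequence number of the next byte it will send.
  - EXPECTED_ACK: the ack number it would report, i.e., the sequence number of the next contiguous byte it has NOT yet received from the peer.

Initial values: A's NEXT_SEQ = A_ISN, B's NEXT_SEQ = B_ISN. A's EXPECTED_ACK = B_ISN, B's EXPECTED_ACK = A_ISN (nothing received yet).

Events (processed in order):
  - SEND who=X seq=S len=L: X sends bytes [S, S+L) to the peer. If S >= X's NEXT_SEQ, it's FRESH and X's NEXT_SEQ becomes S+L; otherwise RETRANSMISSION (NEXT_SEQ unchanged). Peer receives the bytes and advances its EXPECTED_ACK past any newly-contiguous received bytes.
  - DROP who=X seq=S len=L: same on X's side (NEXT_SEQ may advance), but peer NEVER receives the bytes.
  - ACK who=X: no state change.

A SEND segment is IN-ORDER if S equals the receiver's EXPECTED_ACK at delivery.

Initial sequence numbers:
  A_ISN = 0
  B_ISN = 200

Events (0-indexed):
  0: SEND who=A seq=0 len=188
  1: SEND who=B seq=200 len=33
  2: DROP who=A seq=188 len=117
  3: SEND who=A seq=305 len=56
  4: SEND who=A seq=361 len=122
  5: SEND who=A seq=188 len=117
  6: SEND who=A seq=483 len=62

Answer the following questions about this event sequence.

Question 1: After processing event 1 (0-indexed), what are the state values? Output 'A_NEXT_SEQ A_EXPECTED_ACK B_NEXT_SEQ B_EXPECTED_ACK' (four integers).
After event 0: A_seq=188 A_ack=200 B_seq=200 B_ack=188
After event 1: A_seq=188 A_ack=233 B_seq=233 B_ack=188

188 233 233 188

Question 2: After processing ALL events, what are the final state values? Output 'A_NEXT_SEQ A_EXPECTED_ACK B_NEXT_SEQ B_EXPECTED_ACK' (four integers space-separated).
After event 0: A_seq=188 A_ack=200 B_seq=200 B_ack=188
After event 1: A_seq=188 A_ack=233 B_seq=233 B_ack=188
After event 2: A_seq=305 A_ack=233 B_seq=233 B_ack=188
After event 3: A_seq=361 A_ack=233 B_seq=233 B_ack=188
After event 4: A_seq=483 A_ack=233 B_seq=233 B_ack=188
After event 5: A_seq=483 A_ack=233 B_seq=233 B_ack=483
After event 6: A_seq=545 A_ack=233 B_seq=233 B_ack=545

Answer: 545 233 233 545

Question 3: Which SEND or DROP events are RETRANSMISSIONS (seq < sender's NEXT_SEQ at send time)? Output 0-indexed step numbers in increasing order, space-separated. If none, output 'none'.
Step 0: SEND seq=0 -> fresh
Step 1: SEND seq=200 -> fresh
Step 2: DROP seq=188 -> fresh
Step 3: SEND seq=305 -> fresh
Step 4: SEND seq=361 -> fresh
Step 5: SEND seq=188 -> retransmit
Step 6: SEND seq=483 -> fresh

Answer: 5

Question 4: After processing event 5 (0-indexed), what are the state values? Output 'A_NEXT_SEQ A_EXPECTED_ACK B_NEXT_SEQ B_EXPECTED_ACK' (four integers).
After event 0: A_seq=188 A_ack=200 B_seq=200 B_ack=188
After event 1: A_seq=188 A_ack=233 B_seq=233 B_ack=188
After event 2: A_seq=305 A_ack=233 B_seq=233 B_ack=188
After event 3: A_seq=361 A_ack=233 B_seq=233 B_ack=188
After event 4: A_seq=483 A_ack=233 B_seq=233 B_ack=188
After event 5: A_seq=483 A_ack=233 B_seq=233 B_ack=483

483 233 233 483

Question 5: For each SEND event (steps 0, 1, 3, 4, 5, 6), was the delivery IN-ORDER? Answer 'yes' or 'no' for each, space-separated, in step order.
Step 0: SEND seq=0 -> in-order
Step 1: SEND seq=200 -> in-order
Step 3: SEND seq=305 -> out-of-order
Step 4: SEND seq=361 -> out-of-order
Step 5: SEND seq=188 -> in-order
Step 6: SEND seq=483 -> in-order

Answer: yes yes no no yes yes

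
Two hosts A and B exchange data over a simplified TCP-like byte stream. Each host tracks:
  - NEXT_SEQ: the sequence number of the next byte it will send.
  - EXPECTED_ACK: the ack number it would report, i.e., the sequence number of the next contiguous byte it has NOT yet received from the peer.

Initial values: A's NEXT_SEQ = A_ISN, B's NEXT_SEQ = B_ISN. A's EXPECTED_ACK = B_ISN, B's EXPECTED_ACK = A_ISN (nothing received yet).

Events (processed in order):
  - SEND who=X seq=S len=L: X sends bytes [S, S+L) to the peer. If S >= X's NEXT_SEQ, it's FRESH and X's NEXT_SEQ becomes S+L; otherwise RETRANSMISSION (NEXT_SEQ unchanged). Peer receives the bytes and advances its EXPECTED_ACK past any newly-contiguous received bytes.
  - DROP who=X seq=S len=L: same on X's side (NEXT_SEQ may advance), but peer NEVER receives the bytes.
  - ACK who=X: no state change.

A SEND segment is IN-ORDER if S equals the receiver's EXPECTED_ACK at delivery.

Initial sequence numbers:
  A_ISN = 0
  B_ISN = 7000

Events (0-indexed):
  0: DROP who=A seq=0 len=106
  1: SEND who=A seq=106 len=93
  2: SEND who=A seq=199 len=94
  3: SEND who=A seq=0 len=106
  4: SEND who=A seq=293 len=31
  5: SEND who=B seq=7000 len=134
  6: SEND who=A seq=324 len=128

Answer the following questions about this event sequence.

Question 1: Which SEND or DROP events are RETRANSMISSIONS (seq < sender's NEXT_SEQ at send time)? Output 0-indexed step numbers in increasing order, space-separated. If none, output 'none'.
Answer: 3

Derivation:
Step 0: DROP seq=0 -> fresh
Step 1: SEND seq=106 -> fresh
Step 2: SEND seq=199 -> fresh
Step 3: SEND seq=0 -> retransmit
Step 4: SEND seq=293 -> fresh
Step 5: SEND seq=7000 -> fresh
Step 6: SEND seq=324 -> fresh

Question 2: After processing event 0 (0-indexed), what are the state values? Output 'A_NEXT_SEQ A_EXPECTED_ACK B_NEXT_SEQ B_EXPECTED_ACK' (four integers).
After event 0: A_seq=106 A_ack=7000 B_seq=7000 B_ack=0

106 7000 7000 0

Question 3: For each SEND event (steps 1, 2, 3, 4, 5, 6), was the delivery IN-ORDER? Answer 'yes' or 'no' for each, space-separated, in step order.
Answer: no no yes yes yes yes

Derivation:
Step 1: SEND seq=106 -> out-of-order
Step 2: SEND seq=199 -> out-of-order
Step 3: SEND seq=0 -> in-order
Step 4: SEND seq=293 -> in-order
Step 5: SEND seq=7000 -> in-order
Step 6: SEND seq=324 -> in-order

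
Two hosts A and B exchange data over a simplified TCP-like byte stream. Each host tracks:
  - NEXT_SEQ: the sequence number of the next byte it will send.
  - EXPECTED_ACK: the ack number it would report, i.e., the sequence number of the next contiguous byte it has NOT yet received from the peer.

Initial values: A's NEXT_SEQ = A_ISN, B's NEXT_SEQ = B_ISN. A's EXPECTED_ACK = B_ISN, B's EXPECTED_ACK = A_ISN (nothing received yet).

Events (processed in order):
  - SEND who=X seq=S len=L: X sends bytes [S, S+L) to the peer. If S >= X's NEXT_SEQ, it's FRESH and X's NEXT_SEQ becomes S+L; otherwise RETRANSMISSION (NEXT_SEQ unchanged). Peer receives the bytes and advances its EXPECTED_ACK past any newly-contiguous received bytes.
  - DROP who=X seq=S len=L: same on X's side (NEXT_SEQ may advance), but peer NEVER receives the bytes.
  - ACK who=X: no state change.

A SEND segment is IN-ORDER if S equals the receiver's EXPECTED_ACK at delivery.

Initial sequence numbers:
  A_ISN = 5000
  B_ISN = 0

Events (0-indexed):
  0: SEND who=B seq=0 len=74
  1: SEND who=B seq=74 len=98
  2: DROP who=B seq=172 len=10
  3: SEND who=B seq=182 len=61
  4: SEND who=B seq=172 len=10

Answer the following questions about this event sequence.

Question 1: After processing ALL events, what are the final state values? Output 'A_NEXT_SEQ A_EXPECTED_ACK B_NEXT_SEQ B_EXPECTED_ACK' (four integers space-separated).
After event 0: A_seq=5000 A_ack=74 B_seq=74 B_ack=5000
After event 1: A_seq=5000 A_ack=172 B_seq=172 B_ack=5000
After event 2: A_seq=5000 A_ack=172 B_seq=182 B_ack=5000
After event 3: A_seq=5000 A_ack=172 B_seq=243 B_ack=5000
After event 4: A_seq=5000 A_ack=243 B_seq=243 B_ack=5000

Answer: 5000 243 243 5000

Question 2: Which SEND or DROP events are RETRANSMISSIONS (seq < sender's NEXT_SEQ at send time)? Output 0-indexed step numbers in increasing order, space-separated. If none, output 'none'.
Step 0: SEND seq=0 -> fresh
Step 1: SEND seq=74 -> fresh
Step 2: DROP seq=172 -> fresh
Step 3: SEND seq=182 -> fresh
Step 4: SEND seq=172 -> retransmit

Answer: 4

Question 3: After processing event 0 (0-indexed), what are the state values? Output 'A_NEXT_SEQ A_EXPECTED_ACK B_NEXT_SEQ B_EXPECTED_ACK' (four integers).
After event 0: A_seq=5000 A_ack=74 B_seq=74 B_ack=5000

5000 74 74 5000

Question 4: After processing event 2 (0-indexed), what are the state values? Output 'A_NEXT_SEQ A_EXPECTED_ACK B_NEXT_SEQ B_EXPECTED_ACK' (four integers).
After event 0: A_seq=5000 A_ack=74 B_seq=74 B_ack=5000
After event 1: A_seq=5000 A_ack=172 B_seq=172 B_ack=5000
After event 2: A_seq=5000 A_ack=172 B_seq=182 B_ack=5000

5000 172 182 5000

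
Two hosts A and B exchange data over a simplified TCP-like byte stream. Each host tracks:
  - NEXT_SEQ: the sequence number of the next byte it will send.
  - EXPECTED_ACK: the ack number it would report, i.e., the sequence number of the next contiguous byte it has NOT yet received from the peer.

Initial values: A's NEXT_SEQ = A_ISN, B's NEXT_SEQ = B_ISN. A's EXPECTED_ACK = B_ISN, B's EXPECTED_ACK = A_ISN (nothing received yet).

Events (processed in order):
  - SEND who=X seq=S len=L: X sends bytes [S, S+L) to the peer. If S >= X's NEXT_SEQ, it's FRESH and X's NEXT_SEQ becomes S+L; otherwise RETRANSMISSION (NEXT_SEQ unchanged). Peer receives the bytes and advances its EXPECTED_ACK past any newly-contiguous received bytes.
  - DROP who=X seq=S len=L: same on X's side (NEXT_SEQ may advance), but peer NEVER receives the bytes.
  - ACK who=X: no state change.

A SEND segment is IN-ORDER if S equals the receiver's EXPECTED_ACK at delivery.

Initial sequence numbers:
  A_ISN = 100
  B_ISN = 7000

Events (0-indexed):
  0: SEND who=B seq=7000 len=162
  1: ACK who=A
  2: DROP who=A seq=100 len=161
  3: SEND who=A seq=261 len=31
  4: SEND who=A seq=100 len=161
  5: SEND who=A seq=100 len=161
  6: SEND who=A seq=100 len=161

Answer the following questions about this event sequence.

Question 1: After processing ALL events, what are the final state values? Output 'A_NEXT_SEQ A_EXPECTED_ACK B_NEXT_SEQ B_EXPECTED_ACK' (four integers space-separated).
Answer: 292 7162 7162 292

Derivation:
After event 0: A_seq=100 A_ack=7162 B_seq=7162 B_ack=100
After event 1: A_seq=100 A_ack=7162 B_seq=7162 B_ack=100
After event 2: A_seq=261 A_ack=7162 B_seq=7162 B_ack=100
After event 3: A_seq=292 A_ack=7162 B_seq=7162 B_ack=100
After event 4: A_seq=292 A_ack=7162 B_seq=7162 B_ack=292
After event 5: A_seq=292 A_ack=7162 B_seq=7162 B_ack=292
After event 6: A_seq=292 A_ack=7162 B_seq=7162 B_ack=292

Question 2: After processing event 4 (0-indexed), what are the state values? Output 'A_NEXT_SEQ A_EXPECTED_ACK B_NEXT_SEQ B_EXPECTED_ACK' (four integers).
After event 0: A_seq=100 A_ack=7162 B_seq=7162 B_ack=100
After event 1: A_seq=100 A_ack=7162 B_seq=7162 B_ack=100
After event 2: A_seq=261 A_ack=7162 B_seq=7162 B_ack=100
After event 3: A_seq=292 A_ack=7162 B_seq=7162 B_ack=100
After event 4: A_seq=292 A_ack=7162 B_seq=7162 B_ack=292

292 7162 7162 292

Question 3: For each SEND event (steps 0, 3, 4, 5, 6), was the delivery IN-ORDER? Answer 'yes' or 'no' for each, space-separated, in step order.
Step 0: SEND seq=7000 -> in-order
Step 3: SEND seq=261 -> out-of-order
Step 4: SEND seq=100 -> in-order
Step 5: SEND seq=100 -> out-of-order
Step 6: SEND seq=100 -> out-of-order

Answer: yes no yes no no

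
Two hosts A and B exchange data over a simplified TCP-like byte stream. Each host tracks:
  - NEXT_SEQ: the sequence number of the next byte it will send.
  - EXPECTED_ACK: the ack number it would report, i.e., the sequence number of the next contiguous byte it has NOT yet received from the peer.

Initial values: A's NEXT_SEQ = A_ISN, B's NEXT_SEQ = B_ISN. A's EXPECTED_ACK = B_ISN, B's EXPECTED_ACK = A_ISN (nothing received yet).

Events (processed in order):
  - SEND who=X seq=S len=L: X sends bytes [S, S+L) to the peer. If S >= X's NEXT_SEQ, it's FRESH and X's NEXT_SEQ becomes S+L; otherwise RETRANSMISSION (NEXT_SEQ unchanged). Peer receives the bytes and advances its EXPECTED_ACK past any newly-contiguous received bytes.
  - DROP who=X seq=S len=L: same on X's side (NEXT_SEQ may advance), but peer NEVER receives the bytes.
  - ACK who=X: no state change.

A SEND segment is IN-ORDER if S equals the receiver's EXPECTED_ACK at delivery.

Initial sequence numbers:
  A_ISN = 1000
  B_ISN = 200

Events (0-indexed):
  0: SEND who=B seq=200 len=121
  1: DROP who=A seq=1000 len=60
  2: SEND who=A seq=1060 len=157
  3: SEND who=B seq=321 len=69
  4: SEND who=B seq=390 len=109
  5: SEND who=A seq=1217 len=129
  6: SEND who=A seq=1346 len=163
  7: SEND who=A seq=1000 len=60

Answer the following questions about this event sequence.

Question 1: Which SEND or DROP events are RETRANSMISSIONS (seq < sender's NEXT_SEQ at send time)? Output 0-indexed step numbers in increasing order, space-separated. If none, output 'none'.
Step 0: SEND seq=200 -> fresh
Step 1: DROP seq=1000 -> fresh
Step 2: SEND seq=1060 -> fresh
Step 3: SEND seq=321 -> fresh
Step 4: SEND seq=390 -> fresh
Step 5: SEND seq=1217 -> fresh
Step 6: SEND seq=1346 -> fresh
Step 7: SEND seq=1000 -> retransmit

Answer: 7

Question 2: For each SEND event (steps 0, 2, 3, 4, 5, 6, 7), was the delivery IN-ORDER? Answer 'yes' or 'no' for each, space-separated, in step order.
Answer: yes no yes yes no no yes

Derivation:
Step 0: SEND seq=200 -> in-order
Step 2: SEND seq=1060 -> out-of-order
Step 3: SEND seq=321 -> in-order
Step 4: SEND seq=390 -> in-order
Step 5: SEND seq=1217 -> out-of-order
Step 6: SEND seq=1346 -> out-of-order
Step 7: SEND seq=1000 -> in-order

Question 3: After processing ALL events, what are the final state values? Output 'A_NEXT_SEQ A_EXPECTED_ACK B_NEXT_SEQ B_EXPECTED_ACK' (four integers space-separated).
After event 0: A_seq=1000 A_ack=321 B_seq=321 B_ack=1000
After event 1: A_seq=1060 A_ack=321 B_seq=321 B_ack=1000
After event 2: A_seq=1217 A_ack=321 B_seq=321 B_ack=1000
After event 3: A_seq=1217 A_ack=390 B_seq=390 B_ack=1000
After event 4: A_seq=1217 A_ack=499 B_seq=499 B_ack=1000
After event 5: A_seq=1346 A_ack=499 B_seq=499 B_ack=1000
After event 6: A_seq=1509 A_ack=499 B_seq=499 B_ack=1000
After event 7: A_seq=1509 A_ack=499 B_seq=499 B_ack=1509

Answer: 1509 499 499 1509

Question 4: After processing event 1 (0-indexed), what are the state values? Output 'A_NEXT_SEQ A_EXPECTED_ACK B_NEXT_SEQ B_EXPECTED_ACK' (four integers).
After event 0: A_seq=1000 A_ack=321 B_seq=321 B_ack=1000
After event 1: A_seq=1060 A_ack=321 B_seq=321 B_ack=1000

1060 321 321 1000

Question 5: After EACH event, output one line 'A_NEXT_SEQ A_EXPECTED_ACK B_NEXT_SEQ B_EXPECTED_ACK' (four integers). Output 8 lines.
1000 321 321 1000
1060 321 321 1000
1217 321 321 1000
1217 390 390 1000
1217 499 499 1000
1346 499 499 1000
1509 499 499 1000
1509 499 499 1509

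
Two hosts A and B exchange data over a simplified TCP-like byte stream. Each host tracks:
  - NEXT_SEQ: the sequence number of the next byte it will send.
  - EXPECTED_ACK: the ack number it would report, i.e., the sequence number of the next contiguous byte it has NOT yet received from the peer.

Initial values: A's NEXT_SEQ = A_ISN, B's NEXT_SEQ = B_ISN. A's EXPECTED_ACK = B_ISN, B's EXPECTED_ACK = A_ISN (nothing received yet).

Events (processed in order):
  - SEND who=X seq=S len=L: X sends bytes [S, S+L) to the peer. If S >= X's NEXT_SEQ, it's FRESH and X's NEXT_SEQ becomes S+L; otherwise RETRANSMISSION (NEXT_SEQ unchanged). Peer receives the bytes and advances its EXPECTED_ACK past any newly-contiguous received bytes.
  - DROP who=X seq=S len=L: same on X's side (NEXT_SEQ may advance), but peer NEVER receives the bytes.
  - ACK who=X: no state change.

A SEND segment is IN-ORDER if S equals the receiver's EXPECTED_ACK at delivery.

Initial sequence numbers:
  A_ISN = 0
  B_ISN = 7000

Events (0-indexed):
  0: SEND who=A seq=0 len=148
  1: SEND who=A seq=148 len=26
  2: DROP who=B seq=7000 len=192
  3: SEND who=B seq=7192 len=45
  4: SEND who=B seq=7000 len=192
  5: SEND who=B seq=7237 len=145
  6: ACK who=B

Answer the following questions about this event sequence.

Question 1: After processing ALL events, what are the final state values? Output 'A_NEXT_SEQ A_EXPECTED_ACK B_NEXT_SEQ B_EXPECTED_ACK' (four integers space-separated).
Answer: 174 7382 7382 174

Derivation:
After event 0: A_seq=148 A_ack=7000 B_seq=7000 B_ack=148
After event 1: A_seq=174 A_ack=7000 B_seq=7000 B_ack=174
After event 2: A_seq=174 A_ack=7000 B_seq=7192 B_ack=174
After event 3: A_seq=174 A_ack=7000 B_seq=7237 B_ack=174
After event 4: A_seq=174 A_ack=7237 B_seq=7237 B_ack=174
After event 5: A_seq=174 A_ack=7382 B_seq=7382 B_ack=174
After event 6: A_seq=174 A_ack=7382 B_seq=7382 B_ack=174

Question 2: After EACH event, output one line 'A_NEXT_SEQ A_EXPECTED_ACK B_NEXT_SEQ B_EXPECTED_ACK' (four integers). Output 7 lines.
148 7000 7000 148
174 7000 7000 174
174 7000 7192 174
174 7000 7237 174
174 7237 7237 174
174 7382 7382 174
174 7382 7382 174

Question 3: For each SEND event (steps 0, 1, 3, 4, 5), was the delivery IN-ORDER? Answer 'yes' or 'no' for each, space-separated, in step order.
Answer: yes yes no yes yes

Derivation:
Step 0: SEND seq=0 -> in-order
Step 1: SEND seq=148 -> in-order
Step 3: SEND seq=7192 -> out-of-order
Step 4: SEND seq=7000 -> in-order
Step 5: SEND seq=7237 -> in-order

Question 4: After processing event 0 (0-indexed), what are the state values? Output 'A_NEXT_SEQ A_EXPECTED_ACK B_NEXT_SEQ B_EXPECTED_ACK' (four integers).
After event 0: A_seq=148 A_ack=7000 B_seq=7000 B_ack=148

148 7000 7000 148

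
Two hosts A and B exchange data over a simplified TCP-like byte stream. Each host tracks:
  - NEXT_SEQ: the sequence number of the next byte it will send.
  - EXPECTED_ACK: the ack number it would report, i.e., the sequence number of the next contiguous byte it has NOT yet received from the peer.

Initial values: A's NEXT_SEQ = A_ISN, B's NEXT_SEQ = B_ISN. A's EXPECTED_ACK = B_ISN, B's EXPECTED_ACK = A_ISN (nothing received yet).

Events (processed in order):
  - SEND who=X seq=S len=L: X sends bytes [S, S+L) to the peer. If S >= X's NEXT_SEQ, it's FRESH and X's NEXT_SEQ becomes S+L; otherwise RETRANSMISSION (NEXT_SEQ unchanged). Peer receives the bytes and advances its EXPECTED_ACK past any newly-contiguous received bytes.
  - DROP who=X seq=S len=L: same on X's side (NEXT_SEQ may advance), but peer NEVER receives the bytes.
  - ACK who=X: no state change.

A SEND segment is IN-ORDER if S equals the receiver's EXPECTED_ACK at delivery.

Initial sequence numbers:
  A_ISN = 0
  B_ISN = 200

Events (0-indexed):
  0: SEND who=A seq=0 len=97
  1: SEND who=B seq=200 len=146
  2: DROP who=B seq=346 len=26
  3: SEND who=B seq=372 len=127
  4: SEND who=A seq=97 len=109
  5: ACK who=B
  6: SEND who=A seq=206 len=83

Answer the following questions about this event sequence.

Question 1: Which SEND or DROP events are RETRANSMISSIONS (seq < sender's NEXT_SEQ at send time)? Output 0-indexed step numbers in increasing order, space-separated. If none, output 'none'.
Answer: none

Derivation:
Step 0: SEND seq=0 -> fresh
Step 1: SEND seq=200 -> fresh
Step 2: DROP seq=346 -> fresh
Step 3: SEND seq=372 -> fresh
Step 4: SEND seq=97 -> fresh
Step 6: SEND seq=206 -> fresh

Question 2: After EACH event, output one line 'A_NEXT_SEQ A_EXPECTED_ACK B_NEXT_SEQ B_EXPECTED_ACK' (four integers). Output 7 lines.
97 200 200 97
97 346 346 97
97 346 372 97
97 346 499 97
206 346 499 206
206 346 499 206
289 346 499 289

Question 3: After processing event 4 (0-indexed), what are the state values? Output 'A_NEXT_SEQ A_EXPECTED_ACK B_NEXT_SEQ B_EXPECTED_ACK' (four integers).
After event 0: A_seq=97 A_ack=200 B_seq=200 B_ack=97
After event 1: A_seq=97 A_ack=346 B_seq=346 B_ack=97
After event 2: A_seq=97 A_ack=346 B_seq=372 B_ack=97
After event 3: A_seq=97 A_ack=346 B_seq=499 B_ack=97
After event 4: A_seq=206 A_ack=346 B_seq=499 B_ack=206

206 346 499 206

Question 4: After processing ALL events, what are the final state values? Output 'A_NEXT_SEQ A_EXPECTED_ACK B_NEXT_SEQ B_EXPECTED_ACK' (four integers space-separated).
Answer: 289 346 499 289

Derivation:
After event 0: A_seq=97 A_ack=200 B_seq=200 B_ack=97
After event 1: A_seq=97 A_ack=346 B_seq=346 B_ack=97
After event 2: A_seq=97 A_ack=346 B_seq=372 B_ack=97
After event 3: A_seq=97 A_ack=346 B_seq=499 B_ack=97
After event 4: A_seq=206 A_ack=346 B_seq=499 B_ack=206
After event 5: A_seq=206 A_ack=346 B_seq=499 B_ack=206
After event 6: A_seq=289 A_ack=346 B_seq=499 B_ack=289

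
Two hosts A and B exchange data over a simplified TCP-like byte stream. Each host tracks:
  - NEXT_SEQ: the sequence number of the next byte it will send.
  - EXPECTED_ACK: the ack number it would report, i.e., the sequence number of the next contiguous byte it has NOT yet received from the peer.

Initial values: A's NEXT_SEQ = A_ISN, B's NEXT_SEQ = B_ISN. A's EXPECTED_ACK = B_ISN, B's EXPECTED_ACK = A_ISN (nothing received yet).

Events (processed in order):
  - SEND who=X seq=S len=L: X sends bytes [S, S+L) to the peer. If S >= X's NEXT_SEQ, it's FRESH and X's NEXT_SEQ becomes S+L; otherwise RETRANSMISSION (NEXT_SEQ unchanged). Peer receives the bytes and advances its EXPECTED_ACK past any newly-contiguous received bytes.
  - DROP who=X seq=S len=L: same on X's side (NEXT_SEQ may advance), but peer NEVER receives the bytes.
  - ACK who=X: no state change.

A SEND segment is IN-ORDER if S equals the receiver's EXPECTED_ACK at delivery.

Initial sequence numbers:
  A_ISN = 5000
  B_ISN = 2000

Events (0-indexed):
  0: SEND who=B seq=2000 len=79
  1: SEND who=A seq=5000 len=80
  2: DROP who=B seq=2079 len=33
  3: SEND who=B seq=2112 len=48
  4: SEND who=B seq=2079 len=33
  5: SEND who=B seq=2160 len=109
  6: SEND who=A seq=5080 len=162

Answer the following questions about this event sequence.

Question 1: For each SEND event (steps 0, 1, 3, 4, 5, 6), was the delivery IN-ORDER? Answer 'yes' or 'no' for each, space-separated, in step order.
Step 0: SEND seq=2000 -> in-order
Step 1: SEND seq=5000 -> in-order
Step 3: SEND seq=2112 -> out-of-order
Step 4: SEND seq=2079 -> in-order
Step 5: SEND seq=2160 -> in-order
Step 6: SEND seq=5080 -> in-order

Answer: yes yes no yes yes yes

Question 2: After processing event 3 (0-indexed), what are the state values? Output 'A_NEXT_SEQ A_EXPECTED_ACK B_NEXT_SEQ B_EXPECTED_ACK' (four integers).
After event 0: A_seq=5000 A_ack=2079 B_seq=2079 B_ack=5000
After event 1: A_seq=5080 A_ack=2079 B_seq=2079 B_ack=5080
After event 2: A_seq=5080 A_ack=2079 B_seq=2112 B_ack=5080
After event 3: A_seq=5080 A_ack=2079 B_seq=2160 B_ack=5080

5080 2079 2160 5080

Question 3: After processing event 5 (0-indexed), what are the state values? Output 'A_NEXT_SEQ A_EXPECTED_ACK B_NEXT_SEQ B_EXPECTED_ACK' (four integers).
After event 0: A_seq=5000 A_ack=2079 B_seq=2079 B_ack=5000
After event 1: A_seq=5080 A_ack=2079 B_seq=2079 B_ack=5080
After event 2: A_seq=5080 A_ack=2079 B_seq=2112 B_ack=5080
After event 3: A_seq=5080 A_ack=2079 B_seq=2160 B_ack=5080
After event 4: A_seq=5080 A_ack=2160 B_seq=2160 B_ack=5080
After event 5: A_seq=5080 A_ack=2269 B_seq=2269 B_ack=5080

5080 2269 2269 5080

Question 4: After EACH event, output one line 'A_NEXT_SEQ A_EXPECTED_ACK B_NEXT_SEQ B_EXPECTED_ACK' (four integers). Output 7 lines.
5000 2079 2079 5000
5080 2079 2079 5080
5080 2079 2112 5080
5080 2079 2160 5080
5080 2160 2160 5080
5080 2269 2269 5080
5242 2269 2269 5242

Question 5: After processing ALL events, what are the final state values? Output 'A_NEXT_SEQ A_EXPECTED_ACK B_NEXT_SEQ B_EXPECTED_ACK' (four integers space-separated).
Answer: 5242 2269 2269 5242

Derivation:
After event 0: A_seq=5000 A_ack=2079 B_seq=2079 B_ack=5000
After event 1: A_seq=5080 A_ack=2079 B_seq=2079 B_ack=5080
After event 2: A_seq=5080 A_ack=2079 B_seq=2112 B_ack=5080
After event 3: A_seq=5080 A_ack=2079 B_seq=2160 B_ack=5080
After event 4: A_seq=5080 A_ack=2160 B_seq=2160 B_ack=5080
After event 5: A_seq=5080 A_ack=2269 B_seq=2269 B_ack=5080
After event 6: A_seq=5242 A_ack=2269 B_seq=2269 B_ack=5242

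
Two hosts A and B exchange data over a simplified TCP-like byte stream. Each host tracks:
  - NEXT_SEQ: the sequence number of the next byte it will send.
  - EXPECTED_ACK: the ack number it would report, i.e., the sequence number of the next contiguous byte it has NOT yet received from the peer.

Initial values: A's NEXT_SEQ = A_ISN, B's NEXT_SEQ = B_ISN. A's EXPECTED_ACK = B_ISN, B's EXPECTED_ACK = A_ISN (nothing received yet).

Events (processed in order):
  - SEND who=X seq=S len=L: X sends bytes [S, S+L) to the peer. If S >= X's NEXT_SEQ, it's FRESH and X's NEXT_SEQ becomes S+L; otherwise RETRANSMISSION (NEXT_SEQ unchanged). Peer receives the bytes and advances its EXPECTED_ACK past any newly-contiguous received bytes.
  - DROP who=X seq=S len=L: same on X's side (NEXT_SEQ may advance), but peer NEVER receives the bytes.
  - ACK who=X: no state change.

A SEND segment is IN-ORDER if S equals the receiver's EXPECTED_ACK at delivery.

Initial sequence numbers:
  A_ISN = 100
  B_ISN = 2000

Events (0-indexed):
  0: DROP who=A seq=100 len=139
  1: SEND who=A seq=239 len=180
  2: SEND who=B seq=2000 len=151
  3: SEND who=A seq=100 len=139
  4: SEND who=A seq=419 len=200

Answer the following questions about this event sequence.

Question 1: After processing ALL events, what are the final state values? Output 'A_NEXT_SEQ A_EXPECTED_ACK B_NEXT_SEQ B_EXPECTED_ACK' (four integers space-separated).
Answer: 619 2151 2151 619

Derivation:
After event 0: A_seq=239 A_ack=2000 B_seq=2000 B_ack=100
After event 1: A_seq=419 A_ack=2000 B_seq=2000 B_ack=100
After event 2: A_seq=419 A_ack=2151 B_seq=2151 B_ack=100
After event 3: A_seq=419 A_ack=2151 B_seq=2151 B_ack=419
After event 4: A_seq=619 A_ack=2151 B_seq=2151 B_ack=619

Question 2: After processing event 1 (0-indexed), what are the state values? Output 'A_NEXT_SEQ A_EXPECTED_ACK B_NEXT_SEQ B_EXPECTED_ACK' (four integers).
After event 0: A_seq=239 A_ack=2000 B_seq=2000 B_ack=100
After event 1: A_seq=419 A_ack=2000 B_seq=2000 B_ack=100

419 2000 2000 100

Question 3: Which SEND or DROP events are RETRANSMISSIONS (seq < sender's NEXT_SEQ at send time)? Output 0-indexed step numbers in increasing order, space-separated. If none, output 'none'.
Answer: 3

Derivation:
Step 0: DROP seq=100 -> fresh
Step 1: SEND seq=239 -> fresh
Step 2: SEND seq=2000 -> fresh
Step 3: SEND seq=100 -> retransmit
Step 4: SEND seq=419 -> fresh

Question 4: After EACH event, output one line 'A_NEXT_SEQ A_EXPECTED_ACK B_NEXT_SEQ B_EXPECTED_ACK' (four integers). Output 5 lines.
239 2000 2000 100
419 2000 2000 100
419 2151 2151 100
419 2151 2151 419
619 2151 2151 619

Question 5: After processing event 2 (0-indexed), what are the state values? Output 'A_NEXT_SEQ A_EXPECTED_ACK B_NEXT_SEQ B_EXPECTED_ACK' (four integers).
After event 0: A_seq=239 A_ack=2000 B_seq=2000 B_ack=100
After event 1: A_seq=419 A_ack=2000 B_seq=2000 B_ack=100
After event 2: A_seq=419 A_ack=2151 B_seq=2151 B_ack=100

419 2151 2151 100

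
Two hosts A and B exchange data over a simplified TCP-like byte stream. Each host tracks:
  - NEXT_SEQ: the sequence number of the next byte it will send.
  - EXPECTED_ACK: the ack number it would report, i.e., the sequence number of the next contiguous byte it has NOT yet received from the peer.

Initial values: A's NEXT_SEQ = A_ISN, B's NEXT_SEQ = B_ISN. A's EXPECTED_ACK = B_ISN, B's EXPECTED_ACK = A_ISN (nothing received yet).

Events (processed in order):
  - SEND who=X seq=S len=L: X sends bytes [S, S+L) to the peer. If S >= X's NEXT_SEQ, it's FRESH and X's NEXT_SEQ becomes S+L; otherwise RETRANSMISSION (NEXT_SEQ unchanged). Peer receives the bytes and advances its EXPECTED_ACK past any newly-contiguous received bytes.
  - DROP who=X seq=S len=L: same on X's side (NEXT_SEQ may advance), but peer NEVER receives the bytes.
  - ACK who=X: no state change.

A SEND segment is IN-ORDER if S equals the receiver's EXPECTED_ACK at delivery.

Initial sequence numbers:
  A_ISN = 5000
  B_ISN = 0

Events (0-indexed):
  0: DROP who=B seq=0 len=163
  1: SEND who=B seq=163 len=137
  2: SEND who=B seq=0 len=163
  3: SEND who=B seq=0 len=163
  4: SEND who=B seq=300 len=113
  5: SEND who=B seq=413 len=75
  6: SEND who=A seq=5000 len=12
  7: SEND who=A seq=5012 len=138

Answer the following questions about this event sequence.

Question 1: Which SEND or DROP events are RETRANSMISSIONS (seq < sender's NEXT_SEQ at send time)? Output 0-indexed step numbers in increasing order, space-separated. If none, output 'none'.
Step 0: DROP seq=0 -> fresh
Step 1: SEND seq=163 -> fresh
Step 2: SEND seq=0 -> retransmit
Step 3: SEND seq=0 -> retransmit
Step 4: SEND seq=300 -> fresh
Step 5: SEND seq=413 -> fresh
Step 6: SEND seq=5000 -> fresh
Step 7: SEND seq=5012 -> fresh

Answer: 2 3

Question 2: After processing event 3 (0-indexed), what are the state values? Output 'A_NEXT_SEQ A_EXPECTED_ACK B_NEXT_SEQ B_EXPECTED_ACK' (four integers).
After event 0: A_seq=5000 A_ack=0 B_seq=163 B_ack=5000
After event 1: A_seq=5000 A_ack=0 B_seq=300 B_ack=5000
After event 2: A_seq=5000 A_ack=300 B_seq=300 B_ack=5000
After event 3: A_seq=5000 A_ack=300 B_seq=300 B_ack=5000

5000 300 300 5000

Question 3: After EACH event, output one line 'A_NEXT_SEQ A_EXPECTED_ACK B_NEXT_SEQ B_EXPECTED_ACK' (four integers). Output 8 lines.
5000 0 163 5000
5000 0 300 5000
5000 300 300 5000
5000 300 300 5000
5000 413 413 5000
5000 488 488 5000
5012 488 488 5012
5150 488 488 5150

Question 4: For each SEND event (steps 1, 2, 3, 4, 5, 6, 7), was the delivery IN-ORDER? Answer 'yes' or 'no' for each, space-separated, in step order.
Answer: no yes no yes yes yes yes

Derivation:
Step 1: SEND seq=163 -> out-of-order
Step 2: SEND seq=0 -> in-order
Step 3: SEND seq=0 -> out-of-order
Step 4: SEND seq=300 -> in-order
Step 5: SEND seq=413 -> in-order
Step 6: SEND seq=5000 -> in-order
Step 7: SEND seq=5012 -> in-order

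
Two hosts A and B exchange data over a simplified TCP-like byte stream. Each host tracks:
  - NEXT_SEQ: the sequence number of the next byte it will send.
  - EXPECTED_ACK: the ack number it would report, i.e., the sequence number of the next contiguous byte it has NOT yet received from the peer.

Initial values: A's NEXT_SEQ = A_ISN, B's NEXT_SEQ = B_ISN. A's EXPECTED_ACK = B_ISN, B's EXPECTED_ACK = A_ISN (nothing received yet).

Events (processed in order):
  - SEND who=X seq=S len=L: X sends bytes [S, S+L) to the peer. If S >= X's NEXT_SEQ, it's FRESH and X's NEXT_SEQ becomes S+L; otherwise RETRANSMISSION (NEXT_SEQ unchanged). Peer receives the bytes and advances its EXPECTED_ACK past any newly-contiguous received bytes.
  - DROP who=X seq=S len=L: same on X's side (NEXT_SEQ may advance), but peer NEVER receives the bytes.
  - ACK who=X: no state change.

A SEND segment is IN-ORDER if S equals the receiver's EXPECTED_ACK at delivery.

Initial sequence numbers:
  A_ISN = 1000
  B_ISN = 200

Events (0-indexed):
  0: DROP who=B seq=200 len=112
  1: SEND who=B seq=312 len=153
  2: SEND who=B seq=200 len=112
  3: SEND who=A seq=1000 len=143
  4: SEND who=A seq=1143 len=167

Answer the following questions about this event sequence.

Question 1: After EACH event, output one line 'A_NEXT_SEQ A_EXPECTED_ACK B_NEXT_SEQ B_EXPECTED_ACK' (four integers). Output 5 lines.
1000 200 312 1000
1000 200 465 1000
1000 465 465 1000
1143 465 465 1143
1310 465 465 1310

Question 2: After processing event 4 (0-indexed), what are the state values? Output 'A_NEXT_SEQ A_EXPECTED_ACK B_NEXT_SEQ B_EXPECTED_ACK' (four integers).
After event 0: A_seq=1000 A_ack=200 B_seq=312 B_ack=1000
After event 1: A_seq=1000 A_ack=200 B_seq=465 B_ack=1000
After event 2: A_seq=1000 A_ack=465 B_seq=465 B_ack=1000
After event 3: A_seq=1143 A_ack=465 B_seq=465 B_ack=1143
After event 4: A_seq=1310 A_ack=465 B_seq=465 B_ack=1310

1310 465 465 1310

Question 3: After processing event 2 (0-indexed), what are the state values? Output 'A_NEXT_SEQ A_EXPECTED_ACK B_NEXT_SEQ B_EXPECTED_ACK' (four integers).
After event 0: A_seq=1000 A_ack=200 B_seq=312 B_ack=1000
After event 1: A_seq=1000 A_ack=200 B_seq=465 B_ack=1000
After event 2: A_seq=1000 A_ack=465 B_seq=465 B_ack=1000

1000 465 465 1000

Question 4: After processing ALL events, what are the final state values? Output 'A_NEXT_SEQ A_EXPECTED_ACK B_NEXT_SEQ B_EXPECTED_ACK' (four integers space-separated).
Answer: 1310 465 465 1310

Derivation:
After event 0: A_seq=1000 A_ack=200 B_seq=312 B_ack=1000
After event 1: A_seq=1000 A_ack=200 B_seq=465 B_ack=1000
After event 2: A_seq=1000 A_ack=465 B_seq=465 B_ack=1000
After event 3: A_seq=1143 A_ack=465 B_seq=465 B_ack=1143
After event 4: A_seq=1310 A_ack=465 B_seq=465 B_ack=1310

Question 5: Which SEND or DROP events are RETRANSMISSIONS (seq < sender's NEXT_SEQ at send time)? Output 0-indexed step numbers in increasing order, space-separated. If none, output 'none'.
Step 0: DROP seq=200 -> fresh
Step 1: SEND seq=312 -> fresh
Step 2: SEND seq=200 -> retransmit
Step 3: SEND seq=1000 -> fresh
Step 4: SEND seq=1143 -> fresh

Answer: 2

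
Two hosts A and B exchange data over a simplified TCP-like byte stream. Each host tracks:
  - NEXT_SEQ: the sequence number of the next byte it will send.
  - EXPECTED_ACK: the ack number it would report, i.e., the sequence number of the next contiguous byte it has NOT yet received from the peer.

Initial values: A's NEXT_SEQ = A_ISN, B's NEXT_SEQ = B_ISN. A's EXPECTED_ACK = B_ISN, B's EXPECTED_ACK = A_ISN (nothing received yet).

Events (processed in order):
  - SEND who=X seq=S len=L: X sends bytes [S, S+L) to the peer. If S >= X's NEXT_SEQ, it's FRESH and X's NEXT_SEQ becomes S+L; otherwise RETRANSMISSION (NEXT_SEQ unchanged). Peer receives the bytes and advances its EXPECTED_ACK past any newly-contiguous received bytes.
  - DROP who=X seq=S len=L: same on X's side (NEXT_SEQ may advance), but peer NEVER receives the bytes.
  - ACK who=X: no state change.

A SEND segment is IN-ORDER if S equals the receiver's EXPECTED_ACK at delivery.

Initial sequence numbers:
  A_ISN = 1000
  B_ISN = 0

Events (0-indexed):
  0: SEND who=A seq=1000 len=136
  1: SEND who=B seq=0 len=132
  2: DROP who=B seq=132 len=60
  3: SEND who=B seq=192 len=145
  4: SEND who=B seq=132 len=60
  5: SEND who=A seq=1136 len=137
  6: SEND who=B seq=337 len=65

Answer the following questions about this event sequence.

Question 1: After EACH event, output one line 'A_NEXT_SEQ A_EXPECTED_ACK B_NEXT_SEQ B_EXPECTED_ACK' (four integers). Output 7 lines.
1136 0 0 1136
1136 132 132 1136
1136 132 192 1136
1136 132 337 1136
1136 337 337 1136
1273 337 337 1273
1273 402 402 1273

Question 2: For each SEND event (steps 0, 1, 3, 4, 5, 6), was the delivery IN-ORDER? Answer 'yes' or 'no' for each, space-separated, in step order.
Step 0: SEND seq=1000 -> in-order
Step 1: SEND seq=0 -> in-order
Step 3: SEND seq=192 -> out-of-order
Step 4: SEND seq=132 -> in-order
Step 5: SEND seq=1136 -> in-order
Step 6: SEND seq=337 -> in-order

Answer: yes yes no yes yes yes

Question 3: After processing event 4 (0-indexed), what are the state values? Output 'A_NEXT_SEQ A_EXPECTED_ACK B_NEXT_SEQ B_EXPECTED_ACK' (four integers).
After event 0: A_seq=1136 A_ack=0 B_seq=0 B_ack=1136
After event 1: A_seq=1136 A_ack=132 B_seq=132 B_ack=1136
After event 2: A_seq=1136 A_ack=132 B_seq=192 B_ack=1136
After event 3: A_seq=1136 A_ack=132 B_seq=337 B_ack=1136
After event 4: A_seq=1136 A_ack=337 B_seq=337 B_ack=1136

1136 337 337 1136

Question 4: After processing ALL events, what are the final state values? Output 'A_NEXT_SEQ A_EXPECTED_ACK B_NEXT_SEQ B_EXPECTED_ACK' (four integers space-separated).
Answer: 1273 402 402 1273

Derivation:
After event 0: A_seq=1136 A_ack=0 B_seq=0 B_ack=1136
After event 1: A_seq=1136 A_ack=132 B_seq=132 B_ack=1136
After event 2: A_seq=1136 A_ack=132 B_seq=192 B_ack=1136
After event 3: A_seq=1136 A_ack=132 B_seq=337 B_ack=1136
After event 4: A_seq=1136 A_ack=337 B_seq=337 B_ack=1136
After event 5: A_seq=1273 A_ack=337 B_seq=337 B_ack=1273
After event 6: A_seq=1273 A_ack=402 B_seq=402 B_ack=1273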